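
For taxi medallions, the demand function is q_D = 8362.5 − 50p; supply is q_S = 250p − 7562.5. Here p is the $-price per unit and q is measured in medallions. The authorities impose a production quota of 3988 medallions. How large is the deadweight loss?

In inverse form: demand p = 167.25 − 0.02q, supply p = 30.25 + 0.004q.
Competitive equilibrium: 167.25 − 0.02q = 30.25 + 0.004q → q* = 5708.3333, p* = 53.0833.
At q = 3988: demand price = 167.25 − 0.02·3988 = 87.49; supply price = 30.25 + 0.004·3988 = 46.202.
Δq = 5708.3333 − 3988 = 1720.3333; wedge = 87.49 − 46.202 = 41.288.
Deadweight loss = ½ × 1720.3333 × 41.288 = $35514.56.

$35514.56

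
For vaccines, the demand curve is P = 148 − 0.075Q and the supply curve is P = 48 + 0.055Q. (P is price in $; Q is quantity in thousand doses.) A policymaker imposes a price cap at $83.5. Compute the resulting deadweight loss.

$995.84 thousand

Competitive equilibrium: 148 − 0.075Q = 48 + 0.055Q → Q* = 769.2308, P* = 90.3077.
At the ceiling P = 83.5, quantity supplied = (83.5 − 48)/0.055 = 645.4545.
Willingness to pay at Q' = 645.4545: 148 − 0.075·645.4545 = 99.5909.
ΔQ = 769.2308 − 645.4545 = 123.7763; wedge = 99.5909 − 83.5 = 16.0909.
DWL = ½ × 123.7763 × 16.0909 = $995.84 thousand.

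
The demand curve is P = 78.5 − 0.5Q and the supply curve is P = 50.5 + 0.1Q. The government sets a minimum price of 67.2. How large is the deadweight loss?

173.76

Competitive equilibrium: 78.5 − 0.5Q = 50.5 + 0.1Q → Q* = 46.6667, P* = 55.1667.
At the floor P = 67.2, quantity demanded = (78.5 − 67.2)/0.5 = 22.6.
Sellers' marginal cost at Q' = 22.6: 50.5 + 0.1·22.6 = 52.76.
ΔQ = 46.6667 − 22.6 = 24.0667; wedge = 67.2 − 52.76 = 14.44.
Deadweight loss = ½ × 24.0667 × 14.44 = 173.76.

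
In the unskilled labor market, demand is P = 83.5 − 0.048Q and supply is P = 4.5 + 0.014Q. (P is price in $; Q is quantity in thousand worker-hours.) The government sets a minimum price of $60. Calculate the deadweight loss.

Competitive equilibrium: 83.5 − 0.048Q = 4.5 + 0.014Q → Q* = 1274.19355, P* = 22.33871.
At the floor P = 60, quantity demanded = (83.5 − 60)/0.048 = 489.58333.
Sellers' marginal cost at Q' = 489.58333: 4.5 + 0.014·489.58333 = 11.35417.
ΔQ = 1274.19355 − 489.58333 = 784.61022; wedge = 60 − 11.35417 = 48.64583.
Welfare loss = ½ × 784.61022 × 48.64583 = $19084.01 thousand.

$19084.01 thousand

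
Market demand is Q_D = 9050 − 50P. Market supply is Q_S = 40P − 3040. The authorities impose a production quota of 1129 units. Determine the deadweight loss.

In inverse form: demand P = 181 − 0.02Q, supply P = 76 + 0.025Q.
Competitive equilibrium: 181 − 0.02Q = 76 + 0.025Q → Q* = 2333.3333, P* = 134.3333.
At Q = 1129: demand price = 181 − 0.02·1129 = 158.42; supply price = 76 + 0.025·1129 = 104.225.
ΔQ = 2333.3333 − 1129 = 1204.3333; wedge = 158.42 − 104.225 = 54.195.
Welfare loss = ½ × 1204.3333 × 54.195 = 32634.42.

32634.42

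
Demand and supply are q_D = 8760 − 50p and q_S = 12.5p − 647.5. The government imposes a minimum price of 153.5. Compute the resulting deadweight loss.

1110.05

In inverse form: demand p = 175.2 − 0.02q, supply p = 51.8 + 0.08q.
Competitive equilibrium: 175.2 − 0.02q = 51.8 + 0.08q → q* = 1234, p* = 150.52.
At the floor p = 153.5, quantity demanded = (175.2 − 153.5)/0.02 = 1085.
Sellers' marginal cost at q' = 1085: 51.8 + 0.08·1085 = 138.6.
Δq = 1234 − 1085 = 149; wedge = 153.5 − 138.6 = 14.9.
Deadweight loss = ½ × 149 × 14.9 = 1110.05.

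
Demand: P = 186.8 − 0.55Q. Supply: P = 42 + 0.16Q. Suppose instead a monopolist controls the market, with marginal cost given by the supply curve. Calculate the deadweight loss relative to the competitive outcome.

Competitive equilibrium: 186.8 − 0.55Q = 42 + 0.16Q → Q* = 203.9437, P* = 74.631.
Marginal revenue: MR = 186.8 − 1.1Q. Set MR = MC: 186.8 − 1.1Q = 42 + 0.16Q → Q_m = 114.9206.
Price P_m = 186.8 − 0.55·114.9206 = 123.5937; MC(Q_m) = 42 + 0.16·114.9206 = 60.3873.
Competitive Q* = 203.9437, so ΔQ = 89.0231; wedge = 123.5937 − 60.3873 = 63.2064.
The triangle = ½ × 89.0231 × 63.2064 = 2813.41.

2813.41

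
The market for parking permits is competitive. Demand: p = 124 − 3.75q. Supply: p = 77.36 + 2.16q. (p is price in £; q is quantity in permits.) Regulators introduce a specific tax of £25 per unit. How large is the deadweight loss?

£52.88

Competitive equilibrium: 124 − 3.75q = 77.36 + 2.16q → q* = 7.8917, p* = 94.4061.
With the tax, the buyer price exceeds the seller price by 25: (124 − 3.75q) − (77.36 + 2.16q) = 25 → q' = 3.6616.
Δq = 7.8917 − 3.6616 = 4.2301; the wedge equals the tax, 25.
DWL = ½ × 4.2301 × 25 = £52.88.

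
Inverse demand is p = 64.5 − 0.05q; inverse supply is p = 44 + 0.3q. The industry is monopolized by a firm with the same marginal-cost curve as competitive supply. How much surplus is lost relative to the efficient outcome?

Competitive equilibrium: 64.5 − 0.05q = 44 + 0.3q → q* = 58.5714, p* = 61.5714.
Marginal revenue: MR = 64.5 − 0.1q. Set MR = MC: 64.5 − 0.1q = 44 + 0.3q → q_m = 51.25.
Price p_m = 64.5 − 0.05·51.25 = 61.9375; MC(q_m) = 44 + 0.3·51.25 = 59.375.
Competitive q* = 58.5714, so Δq = 7.3214; wedge = 61.9375 − 59.375 = 2.5625.
Deadweight loss = ½ × 7.3214 × 2.5625 = 9.38.

9.38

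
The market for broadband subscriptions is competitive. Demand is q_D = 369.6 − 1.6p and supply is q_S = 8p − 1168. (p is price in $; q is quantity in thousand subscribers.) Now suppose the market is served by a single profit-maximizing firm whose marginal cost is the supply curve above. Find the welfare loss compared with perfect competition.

$995.18 thousand

In inverse form: demand p = 231 − 0.625q, supply p = 146 + 0.125q.
Competitive equilibrium: 231 − 0.625q = 146 + 0.125q → q* = 113.3333, p* = 160.1667.
Marginal revenue: MR = 231 − 1.25q. Set MR = MC: 231 − 1.25q = 146 + 0.125q → q_m = 61.8182.
Price p_m = 231 − 0.625·61.8182 = 192.3636; MC(q_m) = 146 + 0.125·61.8182 = 153.7273.
Competitive q* = 113.3333, so Δq = 51.5151; wedge = 192.3636 − 153.7273 = 38.6363.
The triangle = ½ × 51.5151 × 38.6363 = $995.18 thousand.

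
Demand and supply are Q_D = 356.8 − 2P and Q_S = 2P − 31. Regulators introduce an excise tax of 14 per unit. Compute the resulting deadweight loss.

98

In inverse form: demand P = 178.4 − 0.5Q, supply P = 15.5 + 0.5Q.
Competitive equilibrium: 178.4 − 0.5Q = 15.5 + 0.5Q → Q* = 162.9, P* = 96.95.
With the tax, the buyer price exceeds the seller price by 14: (178.4 − 0.5Q) − (15.5 + 0.5Q) = 14 → Q' = 148.9.
ΔQ = 162.9 − 148.9 = 14; the wedge equals the tax, 14.
Deadweight loss = ½ × 14 × 14 = 98.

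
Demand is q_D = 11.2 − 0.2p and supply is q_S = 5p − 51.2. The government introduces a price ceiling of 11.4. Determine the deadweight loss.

In inverse form: demand p = 56 − 5q, supply p = 10.24 + 0.2q.
Competitive equilibrium: 56 − 5q = 10.24 + 0.2q → q* = 8.8, p* = 12.
At the ceiling p = 11.4, quantity supplied = (11.4 − 10.24)/0.2 = 5.8.
Willingness to pay at q' = 5.8: 56 − 5·5.8 = 27.
Δq = 8.8 − 5.8 = 3; wedge = 27 − 11.4 = 15.6.
Deadweight loss = ½ × 3 × 15.6 = 23.40.

23.40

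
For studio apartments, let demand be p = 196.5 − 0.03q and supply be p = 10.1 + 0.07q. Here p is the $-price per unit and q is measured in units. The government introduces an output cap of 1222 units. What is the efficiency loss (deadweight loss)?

$20608.20

Competitive equilibrium: 196.5 − 0.03q = 10.1 + 0.07q → q* = 1864, p* = 140.58.
At q = 1222: demand price = 196.5 − 0.03·1222 = 159.84; supply price = 10.1 + 0.07·1222 = 95.64.
Δq = 1864 − 1222 = 642; wedge = 159.84 − 95.64 = 64.2.
DWL = ½ × 642 × 64.2 = $20608.20.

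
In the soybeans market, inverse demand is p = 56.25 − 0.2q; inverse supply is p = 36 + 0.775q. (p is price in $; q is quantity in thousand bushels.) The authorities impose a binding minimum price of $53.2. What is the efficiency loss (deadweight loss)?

$14.85 thousand

Competitive equilibrium: 56.25 − 0.2q = 36 + 0.775q → q* = 20.7692, p* = 52.0962.
At the floor p = 53.2, quantity demanded = (56.25 − 53.2)/0.2 = 15.25.
Sellers' marginal cost at q' = 15.25: 36 + 0.775·15.25 = 47.8188.
Δq = 20.7692 − 15.25 = 5.5192; wedge = 53.2 − 47.8188 = 5.3812.
DWL = ½ × 5.5192 × 5.3812 = $14.85 thousand.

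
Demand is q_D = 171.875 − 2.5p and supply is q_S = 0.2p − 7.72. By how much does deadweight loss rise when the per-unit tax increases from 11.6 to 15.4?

9.50

In inverse form: demand p = 68.75 − 0.4q, supply p = 38.6 + 5q.
Competitive equilibrium: 68.75 − 0.4q = 38.6 + 5q → q* = 5.5833, p* = 66.5167.
For a per-unit tax t: Δq = t/5.4, so DWL = ½·t·(t/5.4) = t²/10.8.
At t = 11.6: DWL = 12.459. At t = 15.4: DWL = 21.959.
Increase = 21.959 − 12.459 = 9.50.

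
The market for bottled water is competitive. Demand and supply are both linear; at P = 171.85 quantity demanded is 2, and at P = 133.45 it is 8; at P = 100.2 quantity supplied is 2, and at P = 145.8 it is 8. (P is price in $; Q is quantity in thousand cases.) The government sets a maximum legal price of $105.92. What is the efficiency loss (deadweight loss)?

$133.39 thousand

Demand slope = (133.45 − 171.85)/(8 − 2) = −6.4, so P = 184.65 − 6.4Q.
Supply slope = (145.8 − 100.2)/(8 − 2) = 7.6, so P = 85 + 7.6Q.
Competitive equilibrium: 184.65 − 6.4Q = 85 + 7.6Q → Q* = 7.1179, P* = 139.0957.
At the ceiling P = 105.92, quantity supplied = (105.92 − 85)/7.6 = 2.7526.
Willingness to pay at Q' = 2.7526: 184.65 − 6.4·2.7526 = 167.0334.
ΔQ = 7.1179 − 2.7526 = 4.3653; wedge = 167.0334 − 105.92 = 61.1134.
Deadweight loss = ½ × 4.3653 × 61.1134 = $133.39 thousand.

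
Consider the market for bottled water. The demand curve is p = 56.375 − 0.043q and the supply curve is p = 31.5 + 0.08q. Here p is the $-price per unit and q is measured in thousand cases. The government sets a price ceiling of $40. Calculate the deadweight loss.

$566.62 thousand

Competitive equilibrium: 56.375 − 0.043q = 31.5 + 0.08q → q* = 202.2358, p* = 47.6789.
At the ceiling p = 40, quantity supplied = (40 − 31.5)/0.08 = 106.25.
Willingness to pay at q' = 106.25: 56.375 − 0.043·106.25 = 51.8063.
Δq = 202.2358 − 106.25 = 95.9858; wedge = 51.8063 − 40 = 11.8063.
DWL = ½ × 95.9858 × 11.8063 = $566.62 thousand.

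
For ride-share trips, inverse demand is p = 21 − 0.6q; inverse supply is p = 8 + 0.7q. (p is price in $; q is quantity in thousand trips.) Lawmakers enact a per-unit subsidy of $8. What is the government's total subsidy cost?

$129.23 thousand

Competitive equilibrium: 21 − 0.6q = 8 + 0.7q → q* = 10, p* = 15.
The subsidy lowers effective supply by 8: p = 0 + 0.7q.
New quantity: 21 − 0.6q = 0 + 0.7q → q' = 16.1538.
Total subsidy cost = 8 × 16.1538 = $129.23 thousand.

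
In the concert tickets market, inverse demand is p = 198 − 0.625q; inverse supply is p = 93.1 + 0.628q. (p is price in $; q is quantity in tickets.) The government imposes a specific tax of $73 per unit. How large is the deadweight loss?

Competitive equilibrium: 198 − 0.625q = 93.1 + 0.628q → q* = 83.7191, p* = 145.6756.
With the tax, the buyer price exceeds the seller price by 73: (198 − 0.625q) − (93.1 + 0.628q) = 73 → q' = 25.4589.
Δq = 83.7191 − 25.4589 = 58.2602; the wedge equals the tax, 73.
Deadweight loss = ½ × 58.2602 × 73 = $2126.50.

$2126.50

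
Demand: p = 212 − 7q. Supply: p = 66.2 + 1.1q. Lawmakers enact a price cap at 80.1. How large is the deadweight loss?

Competitive equilibrium: 212 − 7q = 66.2 + 1.1q → q* = 18, p* = 86.
At the ceiling p = 80.1, quantity supplied = (80.1 − 66.2)/1.1 = 12.6364.
Willingness to pay at q' = 12.6364: 212 − 7·12.6364 = 123.5452.
Δq = 18 − 12.6364 = 5.3636; wedge = 123.5452 − 80.1 = 43.4452.
Deadweight loss = ½ × 5.3636 × 43.4452 = 116.51.

116.51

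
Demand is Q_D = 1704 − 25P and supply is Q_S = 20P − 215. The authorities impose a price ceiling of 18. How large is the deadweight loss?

In inverse form: demand P = 68.16 − 0.04Q, supply P = 10.75 + 0.05Q.
Competitive equilibrium: 68.16 − 0.04Q = 10.75 + 0.05Q → Q* = 637.8889, P* = 42.6444.
At the ceiling P = 18, quantity supplied = (18 − 10.75)/0.05 = 145.
Willingness to pay at Q' = 145: 68.16 − 0.04·145 = 62.36.
ΔQ = 637.8889 − 145 = 492.8889; wedge = 62.36 − 18 = 44.36.
DWL = ½ × 492.8889 × 44.36 = 10932.28.

10932.28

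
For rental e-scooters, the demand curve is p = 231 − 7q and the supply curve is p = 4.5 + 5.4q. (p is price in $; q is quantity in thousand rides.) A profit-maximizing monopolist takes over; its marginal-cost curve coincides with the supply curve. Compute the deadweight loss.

$269.33 thousand

Competitive equilibrium: 231 − 7q = 4.5 + 5.4q → q* = 18.26613, p* = 103.1371.
Marginal revenue: MR = 231 − 14q. Set MR = MC: 231 − 14q = 4.5 + 5.4q → q_m = 11.67526.
Price p_m = 231 − 7·11.67526 = 149.27318; MC(q_m) = 4.5 + 5.4·11.67526 = 67.5464.
Competitive q* = 18.26613, so Δq = 6.59087; wedge = 149.27318 − 67.5464 = 81.72678.
Deadweight loss = ½ × 6.59087 × 81.72678 = $269.33 thousand.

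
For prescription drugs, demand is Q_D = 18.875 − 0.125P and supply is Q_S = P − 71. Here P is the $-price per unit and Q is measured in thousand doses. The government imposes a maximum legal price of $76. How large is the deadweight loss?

$68.06 thousand

In inverse form: demand P = 151 − 8Q, supply P = 71 + Q.
Competitive equilibrium: 151 − 8Q = 71 + Q → Q* = 8.8889, P* = 79.8889.
At the ceiling P = 76, quantity supplied = (76 − 71)/1 = 5.
Willingness to pay at Q' = 5: 151 − 8·5 = 111.
ΔQ = 8.8889 − 5 = 3.8889; wedge = 111 − 76 = 35.
DWL = ½ × 3.8889 × 35 = $68.06 thousand.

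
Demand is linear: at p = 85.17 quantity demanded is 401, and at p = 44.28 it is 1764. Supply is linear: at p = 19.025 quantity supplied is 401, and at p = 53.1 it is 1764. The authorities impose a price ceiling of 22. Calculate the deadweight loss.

Demand slope = (44.28 − 85.17)/(1764 − 401) = −0.03, so p = 97.2 − 0.03q.
Supply slope = (53.1 − 19.025)/(1764 − 401) = 0.025, so p = 9 + 0.025q.
Competitive equilibrium: 97.2 − 0.03q = 9 + 0.025q → q* = 1603.6364, p* = 49.0909.
At the ceiling p = 22, quantity supplied = (22 − 9)/0.025 = 520.
Willingness to pay at q' = 520: 97.2 − 0.03·520 = 81.6.
Δq = 1603.6364 − 520 = 1083.6364; wedge = 81.6 − 22 = 59.6.
Deadweight loss = ½ × 1083.6364 × 59.6 = 32292.36.

32292.36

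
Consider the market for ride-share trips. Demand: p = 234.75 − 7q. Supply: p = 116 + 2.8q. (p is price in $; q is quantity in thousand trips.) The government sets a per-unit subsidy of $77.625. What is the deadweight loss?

Competitive equilibrium: 234.75 − 7q = 116 + 2.8q → q* = 12.1173, p* = 149.9286.
The subsidy lowers effective supply by 77.625: p = 38.375 + 2.8q.
New quantity: 234.75 − 7q = 38.375 + 2.8q → q' = 20.0383.
Overproduction Δq = 20.0383 − 12.1173 = 7.921; wedge = subsidy = 77.625.
Deadweight loss = ½ × 7.921 × 77.625 = $307.43 thousand.

$307.43 thousand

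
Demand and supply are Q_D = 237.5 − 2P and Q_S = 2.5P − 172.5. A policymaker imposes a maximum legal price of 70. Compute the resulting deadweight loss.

1253.47

In inverse form: demand P = 118.75 − 0.5Q, supply P = 69 + 0.4Q.
Competitive equilibrium: 118.75 − 0.5Q = 69 + 0.4Q → Q* = 55.2778, P* = 91.1111.
At the ceiling P = 70, quantity supplied = (70 − 69)/0.4 = 2.5.
Willingness to pay at Q' = 2.5: 118.75 − 0.5·2.5 = 117.5.
ΔQ = 55.2778 − 2.5 = 52.7778; wedge = 117.5 − 70 = 47.5.
The triangle = ½ × 52.7778 × 47.5 = 1253.47.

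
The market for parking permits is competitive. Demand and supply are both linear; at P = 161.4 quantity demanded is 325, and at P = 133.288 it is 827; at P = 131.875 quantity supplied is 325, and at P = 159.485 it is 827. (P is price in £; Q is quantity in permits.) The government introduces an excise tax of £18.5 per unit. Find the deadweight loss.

£1541.67

Demand slope = (133.288 − 161.4)/(827 − 325) = −0.056, so P = 179.6 − 0.056Q.
Supply slope = (159.485 − 131.875)/(827 − 325) = 0.055, so P = 114 + 0.055Q.
Competitive equilibrium: 179.6 − 0.056Q = 114 + 0.055Q → Q* = 590.991, P* = 146.5045.
With the tax, the buyer price exceeds the seller price by 18.5: (179.6 − 0.056Q) − (114 + 0.055Q) = 18.5 → Q' = 424.3243.
ΔQ = 590.991 − 424.3243 = 166.6667; the wedge equals the tax, 18.5.
DWL = ½ × 166.6667 × 18.5 = £1541.67.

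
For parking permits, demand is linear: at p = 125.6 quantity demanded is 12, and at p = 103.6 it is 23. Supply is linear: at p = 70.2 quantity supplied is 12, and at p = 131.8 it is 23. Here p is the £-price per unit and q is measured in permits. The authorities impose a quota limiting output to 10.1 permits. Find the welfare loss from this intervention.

Demand slope = (103.6 − 125.6)/(23 − 12) = −2, so p = 149.6 − 2q.
Supply slope = (131.8 − 70.2)/(23 − 12) = 5.6, so p = 3 + 5.6q.
Competitive equilibrium: 149.6 − 2q = 3 + 5.6q → q* = 19.2895, p* = 111.0211.
At q = 10.1: demand price = 149.6 − 2·10.1 = 129.4; supply price = 3 + 5.6·10.1 = 59.56.
Δq = 19.2895 − 10.1 = 9.1895; wedge = 129.4 − 59.56 = 69.84.
The triangle = ½ × 9.1895 × 69.84 = £320.90.

£320.90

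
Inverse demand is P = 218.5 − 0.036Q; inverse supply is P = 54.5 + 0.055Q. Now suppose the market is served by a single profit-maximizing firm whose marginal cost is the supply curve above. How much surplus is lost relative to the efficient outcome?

Competitive equilibrium: 218.5 − 0.036Q = 54.5 + 0.055Q → Q* = 1802.1978, P* = 153.6209.
Marginal revenue: MR = 218.5 − 0.072Q. Set MR = MC: 218.5 − 0.072Q = 54.5 + 0.055Q → Q_m = 1291.3386.
Price P_m = 218.5 − 0.036·1291.3386 = 172.0118; MC(Q_m) = 54.5 + 0.055·1291.3386 = 125.5236.
Competitive Q* = 1802.1978, so ΔQ = 510.8592; wedge = 172.0118 − 125.5236 = 46.4882.
The triangle = ½ × 510.8592 × 46.4882 = 11874.46.

11874.46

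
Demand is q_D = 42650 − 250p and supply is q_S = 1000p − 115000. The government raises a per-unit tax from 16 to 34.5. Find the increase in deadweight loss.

93425

In inverse form: demand p = 170.6 − 0.004q, supply p = 115 + 0.001q.
Competitive equilibrium: 170.6 − 0.004q = 115 + 0.001q → q* = 11120, p* = 126.12.
For a per-unit tax t: Δq = t/0.005, so DWL = ½·t·(t/0.005) = t²/0.01.
At t = 16: DWL = 25600. At t = 34.5: DWL = 119025.
Increase = 119025 − 25600 = 93425.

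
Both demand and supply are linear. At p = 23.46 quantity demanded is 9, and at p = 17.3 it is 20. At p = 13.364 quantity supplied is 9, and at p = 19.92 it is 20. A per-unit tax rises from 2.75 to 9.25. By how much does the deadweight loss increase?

33.74

Demand slope = (17.3 − 23.46)/(20 − 9) = −0.56, so p = 28.5 − 0.56q.
Supply slope = (19.92 − 13.364)/(20 − 9) = 0.596, so p = 8 + 0.596q.
Competitive equilibrium: 28.5 − 0.56q = 8 + 0.596q → q* = 17.7336, p* = 18.5692.
For a per-unit tax t: Δq = t/1.156, so DWL = ½·t·(t/1.156) = t²/2.312.
At t = 2.75: DWL = 3.271. At t = 9.25: DWL = 37.008.
Increase = 37.008 − 3.271 = 33.74.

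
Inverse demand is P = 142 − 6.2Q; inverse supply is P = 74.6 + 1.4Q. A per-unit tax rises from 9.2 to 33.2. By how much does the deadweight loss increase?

66.95

Competitive equilibrium: 142 − 6.2Q = 74.6 + 1.4Q → Q* = 8.8684, P* = 87.0158.
For a per-unit tax t: ΔQ = t/7.6, so DWL = ½·t·(t/7.6) = t²/15.2.
At t = 9.2: DWL = 5.568. At t = 33.2: DWL = 72.516.
Increase = 72.516 − 5.568 = 66.95.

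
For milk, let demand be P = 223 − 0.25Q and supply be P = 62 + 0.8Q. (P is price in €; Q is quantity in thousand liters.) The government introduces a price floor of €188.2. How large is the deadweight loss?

Competitive equilibrium: 223 − 0.25Q = 62 + 0.8Q → Q* = 153.3333, P* = 184.6667.
At the floor P = 188.2, quantity demanded = (223 − 188.2)/0.25 = 139.2.
Sellers' marginal cost at Q' = 139.2: 62 + 0.8·139.2 = 173.36.
ΔQ = 153.3333 − 139.2 = 14.1333; wedge = 188.2 − 173.36 = 14.84.
DWL = ½ × 14.1333 × 14.84 = €104.87 thousand.

€104.87 thousand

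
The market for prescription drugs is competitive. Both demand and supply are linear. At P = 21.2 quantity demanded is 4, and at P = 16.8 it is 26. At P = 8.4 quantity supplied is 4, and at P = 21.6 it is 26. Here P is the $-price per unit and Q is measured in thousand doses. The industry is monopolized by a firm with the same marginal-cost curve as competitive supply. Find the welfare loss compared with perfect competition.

Demand slope = (16.8 − 21.2)/(26 − 4) = −0.2, so P = 22 − 0.2Q.
Supply slope = (21.6 − 8.4)/(26 − 4) = 0.6, so P = 6 + 0.6Q.
Competitive equilibrium: 22 − 0.2Q = 6 + 0.6Q → Q* = 20, P* = 18.
Marginal revenue: MR = 22 − 0.4Q. Set MR = MC: 22 − 0.4Q = 6 + 0.6Q → Q_m = 16.
Price P_m = 22 − 0.2·16 = 18.8; MC(Q_m) = 6 + 0.6·16 = 15.6.
Competitive Q* = 20, so ΔQ = 4; wedge = 18.8 − 15.6 = 3.2.
Welfare loss = ½ × 4 × 3.2 = $6.40 thousand.

$6.40 thousand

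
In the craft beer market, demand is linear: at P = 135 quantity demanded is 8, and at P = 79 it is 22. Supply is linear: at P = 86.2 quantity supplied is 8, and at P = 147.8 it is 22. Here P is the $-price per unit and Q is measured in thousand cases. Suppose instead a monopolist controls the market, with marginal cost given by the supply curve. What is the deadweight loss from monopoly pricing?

$83.35 thousand

Demand slope = (79 − 135)/(22 − 8) = −4, so P = 167 − 4Q.
Supply slope = (147.8 − 86.2)/(22 − 8) = 4.4, so P = 51 + 4.4Q.
Competitive equilibrium: 167 − 4Q = 51 + 4.4Q → Q* = 13.8095, P* = 111.7619.
Marginal revenue: MR = 167 − 8Q. Set MR = MC: 167 − 8Q = 51 + 4.4Q → Q_m = 9.3548.
Price P_m = 167 − 4·9.3548 = 129.5808; MC(Q_m) = 51 + 4.4·9.3548 = 92.1611.
Competitive Q* = 13.8095, so ΔQ = 4.4547; wedge = 129.5808 − 92.1611 = 37.4197.
Welfare loss = ½ × 4.4547 × 37.4197 = $83.35 thousand.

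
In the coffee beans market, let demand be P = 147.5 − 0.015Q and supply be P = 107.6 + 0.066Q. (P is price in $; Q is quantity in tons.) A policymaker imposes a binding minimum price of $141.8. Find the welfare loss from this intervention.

Competitive equilibrium: 147.5 − 0.015Q = 107.6 + 0.066Q → Q* = 492.5926, P* = 140.1111.
At the floor P = 141.8, quantity demanded = (147.5 − 141.8)/0.015 = 380.
Sellers' marginal cost at Q' = 380: 107.6 + 0.066·380 = 132.68.
ΔQ = 492.5926 − 380 = 112.5926; wedge = 141.8 − 132.68 = 9.12.
Deadweight loss = ½ × 112.5926 × 9.12 = $513.42.

$513.42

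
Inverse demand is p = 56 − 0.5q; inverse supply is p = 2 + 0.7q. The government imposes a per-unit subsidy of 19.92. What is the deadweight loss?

Competitive equilibrium: 56 − 0.5q = 2 + 0.7q → q* = 45, p* = 33.5.
The subsidy lowers effective supply by 19.92: p = 0.7q − 17.92.
New quantity: 56 − 0.5q = 0.7q − 17.92 → q' = 61.6.
Overproduction Δq = 61.6 − 45 = 16.6; wedge = subsidy = 19.92.
DWL = ½ × 16.6 × 19.92 = 165.336.

165.336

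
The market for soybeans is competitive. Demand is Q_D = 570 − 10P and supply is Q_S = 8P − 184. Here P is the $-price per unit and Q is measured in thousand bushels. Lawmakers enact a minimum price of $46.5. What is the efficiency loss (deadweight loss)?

In inverse form: demand P = 57 − 0.1Q, supply P = 23 + 0.125Q.
Competitive equilibrium: 57 − 0.1Q = 23 + 0.125Q → Q* = 151.1111, P* = 41.8889.
At the floor P = 46.5, quantity demanded = (57 − 46.5)/0.1 = 105.
Sellers' marginal cost at Q' = 105: 23 + 0.125·105 = 36.125.
ΔQ = 151.1111 − 105 = 46.1111; wedge = 46.5 − 36.125 = 10.375.
The triangle = ½ × 46.1111 × 10.375 = $239.20 thousand.

$239.20 thousand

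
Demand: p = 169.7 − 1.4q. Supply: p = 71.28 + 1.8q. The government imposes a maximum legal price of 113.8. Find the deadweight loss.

Competitive equilibrium: 169.7 − 1.4q = 71.28 + 1.8q → q* = 30.7563, p* = 126.6413.
At the ceiling p = 113.8, quantity supplied = (113.8 − 71.28)/1.8 = 23.6222.
Willingness to pay at q' = 23.6222: 169.7 − 1.4·23.6222 = 136.6289.
Δq = 30.7563 − 23.6222 = 7.1341; wedge = 136.6289 − 113.8 = 22.8289.
Welfare loss = ½ × 7.1341 × 22.8289 = 81.43.

81.43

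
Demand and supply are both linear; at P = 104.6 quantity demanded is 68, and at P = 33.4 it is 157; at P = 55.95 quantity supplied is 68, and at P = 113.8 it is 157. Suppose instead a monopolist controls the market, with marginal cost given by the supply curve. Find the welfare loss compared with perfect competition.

945.21

Demand slope = (33.4 − 104.6)/(157 − 68) = −0.8, so P = 159 − 0.8Q.
Supply slope = (113.8 − 55.95)/(157 − 68) = 0.65, so P = 11.75 + 0.65Q.
Competitive equilibrium: 159 − 0.8Q = 11.75 + 0.65Q → Q* = 101.5517, P* = 77.7586.
Marginal revenue: MR = 159 − 1.6Q. Set MR = MC: 159 − 1.6Q = 11.75 + 0.65Q → Q_m = 65.4444.
Price P_m = 159 − 0.8·65.4444 = 106.6445; MC(Q_m) = 11.75 + 0.65·65.4444 = 54.2889.
Competitive Q* = 101.5517, so ΔQ = 36.1073; wedge = 106.6445 − 54.2889 = 52.3556.
DWL = ½ × 36.1073 × 52.3556 = 945.21.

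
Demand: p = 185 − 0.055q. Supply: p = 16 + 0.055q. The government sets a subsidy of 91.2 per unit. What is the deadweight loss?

Competitive equilibrium: 185 − 0.055q = 16 + 0.055q → q* = 1536.3636, p* = 100.5.
The subsidy lowers effective supply by 91.2: p = 0.055q − 75.2.
New quantity: 185 − 0.055q = 0.055q − 75.2 → q' = 2365.4545.
Overproduction Δq = 2365.4545 − 1536.3636 = 829.0909; wedge = subsidy = 91.2.
Welfare loss = ½ × 829.0909 × 91.2 = 37806.55.

37806.55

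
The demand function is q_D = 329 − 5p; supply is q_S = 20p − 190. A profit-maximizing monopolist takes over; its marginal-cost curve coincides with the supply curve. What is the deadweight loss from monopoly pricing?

1252.22

In inverse form: demand p = 65.8 − 0.2q, supply p = 9.5 + 0.05q.
Competitive equilibrium: 65.8 − 0.2q = 9.5 + 0.05q → q* = 225.2, p* = 20.76.
Marginal revenue: MR = 65.8 − 0.4q. Set MR = MC: 65.8 − 0.4q = 9.5 + 0.05q → q_m = 125.1111.
Price p_m = 65.8 − 0.2·125.1111 = 40.7778; MC(q_m) = 9.5 + 0.05·125.1111 = 15.7556.
Competitive q* = 225.2, so Δq = 100.0889; wedge = 40.7778 − 15.7556 = 25.0222.
DWL = ½ × 100.0889 × 25.0222 = 1252.22.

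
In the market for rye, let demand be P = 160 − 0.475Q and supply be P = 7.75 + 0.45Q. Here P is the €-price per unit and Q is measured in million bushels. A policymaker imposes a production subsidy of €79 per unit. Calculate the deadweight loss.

Competitive equilibrium: 160 − 0.475Q = 7.75 + 0.45Q → Q* = 164.5946, P* = 81.8176.
The subsidy lowers effective supply by 79: P = 0.45Q − 71.25.
New quantity: 160 − 0.475Q = 0.45Q − 71.25 → Q' = 250.
Overproduction ΔQ = 250 − 164.5946 = 85.4054; wedge = subsidy = 79.
Deadweight loss = ½ × 85.4054 × 79 = €3373.51 million.

€3373.51 million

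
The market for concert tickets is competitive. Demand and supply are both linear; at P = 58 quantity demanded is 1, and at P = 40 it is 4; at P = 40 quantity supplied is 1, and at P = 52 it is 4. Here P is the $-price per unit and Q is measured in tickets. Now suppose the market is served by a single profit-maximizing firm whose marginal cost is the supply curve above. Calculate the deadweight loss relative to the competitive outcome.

Demand slope = (40 − 58)/(4 − 1) = −6, so P = 64 − 6Q.
Supply slope = (52 − 40)/(4 − 1) = 4, so P = 36 + 4Q.
Competitive equilibrium: 64 − 6Q = 36 + 4Q → Q* = 2.8, P* = 47.2.
Marginal revenue: MR = 64 − 12Q. Set MR = MC: 64 − 12Q = 36 + 4Q → Q_m = 1.75.
Price P_m = 64 − 6·1.75 = 53.5; MC(Q_m) = 36 + 4·1.75 = 43.
Competitive Q* = 2.8, so ΔQ = 1.05; wedge = 53.5 − 43 = 10.5.
Deadweight loss = ½ × 1.05 × 10.5 = $5.51.

$5.51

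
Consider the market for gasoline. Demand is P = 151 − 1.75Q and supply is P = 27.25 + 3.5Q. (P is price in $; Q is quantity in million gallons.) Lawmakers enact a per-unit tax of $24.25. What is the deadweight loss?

Competitive equilibrium: 151 − 1.75Q = 27.25 + 3.5Q → Q* = 23.5714, P* = 109.75.
With the tax, the buyer price exceeds the seller price by 24.25: (151 − 1.75Q) − (27.25 + 3.5Q) = 24.25 → Q' = 18.9524.
ΔQ = 23.5714 − 18.9524 = 4.619; the wedge equals the tax, 24.25.
Deadweight loss = ½ × 4.619 × 24.25 = $56.01 million.

$56.01 million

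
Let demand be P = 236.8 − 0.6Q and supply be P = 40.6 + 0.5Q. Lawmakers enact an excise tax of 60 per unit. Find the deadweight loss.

Competitive equilibrium: 236.8 − 0.6Q = 40.6 + 0.5Q → Q* = 178.3636, P* = 129.7818.
With the tax, the buyer price exceeds the seller price by 60: (236.8 − 0.6Q) − (40.6 + 0.5Q) = 60 → Q' = 123.8182.
ΔQ = 178.3636 − 123.8182 = 54.5454; the wedge equals the tax, 60.
Welfare loss = ½ × 54.5454 × 60 = 1636.36.

1636.36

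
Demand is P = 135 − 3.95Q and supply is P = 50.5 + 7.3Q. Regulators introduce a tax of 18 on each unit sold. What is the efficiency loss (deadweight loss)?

14.40

Competitive equilibrium: 135 − 3.95Q = 50.5 + 7.3Q → Q* = 7.5111, P* = 105.3311.
With the tax, the buyer price exceeds the seller price by 18: (135 − 3.95Q) − (50.5 + 7.3Q) = 18 → Q' = 5.9111.
ΔQ = 7.5111 − 5.9111 = 1.6; the wedge equals the tax, 18.
The triangle = ½ × 1.6 × 18 = 14.40.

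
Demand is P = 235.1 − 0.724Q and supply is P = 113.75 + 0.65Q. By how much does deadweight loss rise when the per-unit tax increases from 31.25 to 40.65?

245.95

Competitive equilibrium: 235.1 − 0.724Q = 113.75 + 0.65Q → Q* = 88.3188, P* = 171.1572.
For a per-unit tax t: ΔQ = t/1.374, so DWL = ½·t·(t/1.374) = t²/2.748.
At t = 31.25: DWL = 355.372. At t = 40.65: DWL = 601.318.
Increase = 601.318 − 355.372 = 245.95.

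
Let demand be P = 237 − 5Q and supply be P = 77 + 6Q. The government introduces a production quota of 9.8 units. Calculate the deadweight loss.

123.86

Competitive equilibrium: 237 − 5Q = 77 + 6Q → Q* = 14.5455, P* = 164.2727.
At Q = 9.8: demand price = 237 − 5·9.8 = 188; supply price = 77 + 6·9.8 = 135.8.
ΔQ = 14.5455 − 9.8 = 4.7455; wedge = 188 − 135.8 = 52.2.
DWL = ½ × 4.7455 × 52.2 = 123.86.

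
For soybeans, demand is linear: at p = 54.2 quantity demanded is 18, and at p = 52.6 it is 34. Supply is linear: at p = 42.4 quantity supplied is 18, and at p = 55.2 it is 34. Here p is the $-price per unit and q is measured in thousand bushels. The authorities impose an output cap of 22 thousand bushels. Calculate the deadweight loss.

Demand slope = (52.6 − 54.2)/(34 − 18) = −0.1, so p = 56 − 0.1q.
Supply slope = (55.2 − 42.4)/(34 − 18) = 0.8, so p = 28 + 0.8q.
Competitive equilibrium: 56 − 0.1q = 28 + 0.8q → q* = 31.1111, p* = 52.8889.
At q = 22: demand price = 56 − 0.1·22 = 53.8; supply price = 28 + 0.8·22 = 45.6.
Δq = 31.1111 − 22 = 9.1111; wedge = 53.8 − 45.6 = 8.2.
The triangle = ½ × 9.1111 × 8.2 = $37.36 thousand.

$37.36 thousand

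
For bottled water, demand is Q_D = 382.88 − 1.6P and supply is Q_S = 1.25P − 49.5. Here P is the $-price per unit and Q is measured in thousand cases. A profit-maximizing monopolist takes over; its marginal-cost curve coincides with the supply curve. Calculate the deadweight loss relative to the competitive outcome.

In inverse form: demand P = 239.3 − 0.625Q, supply P = 39.6 + 0.8Q.
Competitive equilibrium: 239.3 − 0.625Q = 39.6 + 0.8Q → Q* = 140.1404, P* = 151.7123.
Marginal revenue: MR = 239.3 − 1.25Q. Set MR = MC: 239.3 − 1.25Q = 39.6 + 0.8Q → Q_m = 97.4146.
Price P_m = 239.3 − 0.625·97.4146 = 178.4159; MC(Q_m) = 39.6 + 0.8·97.4146 = 117.5317.
Competitive Q* = 140.1404, so ΔQ = 42.7258; wedge = 178.4159 − 117.5317 = 60.8842.
Deadweight loss = ½ × 42.7258 × 60.8842 = $1300.66 thousand.

$1300.66 thousand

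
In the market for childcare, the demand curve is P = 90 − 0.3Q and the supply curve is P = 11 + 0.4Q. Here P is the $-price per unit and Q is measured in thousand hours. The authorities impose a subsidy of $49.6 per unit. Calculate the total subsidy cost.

$9112.23 thousand

Competitive equilibrium: 90 − 0.3Q = 11 + 0.4Q → Q* = 112.8571, P* = 56.1429.
The subsidy lowers effective supply by 49.6: P = 0.4Q − 38.6.
New quantity: 90 − 0.3Q = 0.4Q − 38.6 → Q' = 183.7143.
Total subsidy cost = 49.6 × 183.7143 = $9112.23 thousand.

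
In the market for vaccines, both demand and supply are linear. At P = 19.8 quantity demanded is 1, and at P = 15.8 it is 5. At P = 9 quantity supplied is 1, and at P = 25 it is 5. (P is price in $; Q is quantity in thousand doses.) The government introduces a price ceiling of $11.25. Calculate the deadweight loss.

$6.38 thousand

Demand slope = (15.8 − 19.8)/(5 − 1) = −1, so P = 20.8 − Q.
Supply slope = (25 − 9)/(5 − 1) = 4, so P = 5 + 4Q.
Competitive equilibrium: 20.8 − Q = 5 + 4Q → Q* = 3.16, P* = 17.64.
At the ceiling P = 11.25, quantity supplied = (11.25 − 5)/4 = 1.5625.
Willingness to pay at Q' = 1.5625: 20.8 − 1·1.5625 = 19.2375.
ΔQ = 3.16 − 1.5625 = 1.5975; wedge = 19.2375 − 11.25 = 7.9875.
Welfare loss = ½ × 1.5975 × 7.9875 = $6.38 thousand.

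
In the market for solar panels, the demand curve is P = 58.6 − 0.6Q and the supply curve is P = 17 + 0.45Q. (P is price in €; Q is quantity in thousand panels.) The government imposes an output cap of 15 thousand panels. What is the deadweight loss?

€318.20 thousand

Competitive equilibrium: 58.6 − 0.6Q = 17 + 0.45Q → Q* = 39.619, P* = 34.8286.
At Q = 15: demand price = 58.6 − 0.6·15 = 49.6; supply price = 17 + 0.45·15 = 23.75.
ΔQ = 39.619 − 15 = 24.619; wedge = 49.6 − 23.75 = 25.85.
Deadweight loss = ½ × 24.619 × 25.85 = €318.20 thousand.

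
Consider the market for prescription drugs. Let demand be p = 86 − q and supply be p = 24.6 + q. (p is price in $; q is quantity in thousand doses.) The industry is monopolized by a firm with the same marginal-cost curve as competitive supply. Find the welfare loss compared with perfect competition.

Competitive equilibrium: 86 − q = 24.6 + q → q* = 30.7, p* = 55.3.
Marginal revenue: MR = 86 − 2q. Set MR = MC: 86 − 2q = 24.6 + q → q_m = 20.4667.
Price p_m = 86 − 1·20.4667 = 65.5333; MC(q_m) = 24.6 + 1·20.4667 = 45.0667.
Competitive q* = 30.7, so Δq = 10.2333; wedge = 65.5333 − 45.0667 = 20.4666.
DWL = ½ × 10.2333 × 20.4666 = $104.72 thousand.

$104.72 thousand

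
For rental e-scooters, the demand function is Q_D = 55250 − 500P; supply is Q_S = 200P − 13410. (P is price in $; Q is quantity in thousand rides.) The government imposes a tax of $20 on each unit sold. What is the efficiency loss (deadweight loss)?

$28571.43 thousand

In inverse form: demand P = 110.5 − 0.002Q, supply P = 67.05 + 0.005Q.
Competitive equilibrium: 110.5 − 0.002Q = 67.05 + 0.005Q → Q* = 6207.1429, P* = 98.0857.
With the tax, the buyer price exceeds the seller price by 20: (110.5 − 0.002Q) − (67.05 + 0.005Q) = 20 → Q' = 3350.
ΔQ = 6207.1429 − 3350 = 2857.1429; the wedge equals the tax, 20.
Welfare loss = ½ × 2857.1429 × 20 = $28571.43 thousand.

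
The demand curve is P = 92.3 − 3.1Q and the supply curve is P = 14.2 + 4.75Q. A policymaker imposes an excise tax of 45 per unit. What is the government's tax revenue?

Competitive equilibrium: 92.3 − 3.1Q = 14.2 + 4.75Q → Q* = 9.949, P* = 61.458.
With the tax, the buyer price exceeds the seller price by 45: (92.3 − 3.1Q) − (14.2 + 4.75Q) = 45 → Q' = 4.2166.
Tax revenue = 45 × 4.2166 = 189.75.

189.75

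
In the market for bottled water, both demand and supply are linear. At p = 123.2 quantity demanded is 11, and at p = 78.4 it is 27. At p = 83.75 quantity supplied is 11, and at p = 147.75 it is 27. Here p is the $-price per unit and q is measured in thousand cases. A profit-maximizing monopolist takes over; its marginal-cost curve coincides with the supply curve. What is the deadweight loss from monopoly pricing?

Demand slope = (78.4 − 123.2)/(27 − 11) = −2.8, so p = 154 − 2.8q.
Supply slope = (147.75 − 83.75)/(27 − 11) = 4, so p = 39.75 + 4q.
Competitive equilibrium: 154 − 2.8q = 39.75 + 4q → q* = 16.8015, p* = 106.9559.
Marginal revenue: MR = 154 − 5.6q. Set MR = MC: 154 − 5.6q = 39.75 + 4q → q_m = 11.901.
Price p_m = 154 − 2.8·11.901 = 120.6772; MC(q_m) = 39.75 + 4·11.901 = 87.354.
Competitive q* = 16.8015, so Δq = 4.9005; wedge = 120.6772 − 87.354 = 33.3232.
The triangle = ½ × 4.9005 × 33.3232 = $81.65 thousand.

$81.65 thousand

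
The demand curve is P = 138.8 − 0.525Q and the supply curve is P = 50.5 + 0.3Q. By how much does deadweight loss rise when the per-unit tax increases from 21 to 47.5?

Competitive equilibrium: 138.8 − 0.525Q = 50.5 + 0.3Q → Q* = 107.0303, P* = 82.6091.
For a per-unit tax t: ΔQ = t/0.825, so DWL = ½·t·(t/0.825) = t²/1.65.
At t = 21: DWL = 267.273. At t = 47.5: DWL = 1367.424.
Increase = 1367.424 − 267.273 = 1100.15.

1100.15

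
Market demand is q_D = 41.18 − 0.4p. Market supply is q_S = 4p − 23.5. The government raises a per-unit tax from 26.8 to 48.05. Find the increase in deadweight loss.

289.19

In inverse form: demand p = 102.95 − 2.5q, supply p = 5.875 + 0.25q.
Competitive equilibrium: 102.95 − 2.5q = 5.875 + 0.25q → q* = 35.3, p* = 14.7.
For a per-unit tax t: Δq = t/2.75, so DWL = ½·t·(t/2.75) = t²/5.5.
At t = 26.8: DWL = 130.589. At t = 48.05: DWL = 419.782.
Increase = 419.782 − 130.589 = 289.19.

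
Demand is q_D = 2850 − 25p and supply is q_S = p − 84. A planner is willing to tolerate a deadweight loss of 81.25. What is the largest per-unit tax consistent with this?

13

In inverse form: demand p = 114 − 0.04q, supply p = 84 + q.
Competitive equilibrium: 114 − 0.04q = 84 + q → q* = 28.8462, p* = 112.8462.
A tax t gives Δq = t/1.04 and wedge t, so DWL = t²/2.08.
t²/2.08 = 81.25 → t² = 169 → t = 13.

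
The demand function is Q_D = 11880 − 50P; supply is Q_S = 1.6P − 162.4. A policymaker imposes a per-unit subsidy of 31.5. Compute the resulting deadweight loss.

769.19

In inverse form: demand P = 237.6 − 0.02Q, supply P = 101.5 + 0.625Q.
Competitive equilibrium: 237.6 − 0.02Q = 101.5 + 0.625Q → Q* = 211.0078, P* = 233.3798.
The subsidy lowers effective supply by 31.5: P = 70 + 0.625Q.
New quantity: 237.6 − 0.02Q = 70 + 0.625Q → Q' = 259.845.
Overproduction ΔQ = 259.845 − 211.0078 = 48.8372; wedge = subsidy = 31.5.
The triangle = ½ × 48.8372 × 31.5 = 769.19.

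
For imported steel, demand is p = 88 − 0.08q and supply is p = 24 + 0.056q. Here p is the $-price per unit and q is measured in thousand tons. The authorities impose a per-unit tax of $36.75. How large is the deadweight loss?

Competitive equilibrium: 88 − 0.08q = 24 + 0.056q → q* = 470.5882, p* = 50.3529.
With the tax, the buyer price exceeds the seller price by 36.75: (88 − 0.08q) − (24 + 0.056q) = 36.75 → q' = 200.3676.
Δq = 470.5882 − 200.3676 = 270.2206; the wedge equals the tax, 36.75.
The triangle = ½ × 270.2206 × 36.75 = $4965.30 thousand.

$4965.30 thousand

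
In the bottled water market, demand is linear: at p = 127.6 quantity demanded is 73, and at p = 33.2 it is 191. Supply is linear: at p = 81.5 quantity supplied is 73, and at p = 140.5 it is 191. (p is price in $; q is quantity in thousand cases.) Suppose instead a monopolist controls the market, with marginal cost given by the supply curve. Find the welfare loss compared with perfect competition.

$1109.70 thousand

Demand slope = (33.2 − 127.6)/(191 − 73) = −0.8, so p = 186 − 0.8q.
Supply slope = (140.5 − 81.5)/(191 − 73) = 0.5, so p = 45 + 0.5q.
Competitive equilibrium: 186 − 0.8q = 45 + 0.5q → q* = 108.4615, p* = 99.2308.
Marginal revenue: MR = 186 − 1.6q. Set MR = MC: 186 − 1.6q = 45 + 0.5q → q_m = 67.1429.
Price p_m = 186 − 0.8·67.1429 = 132.2857; MC(q_m) = 45 + 0.5·67.1429 = 78.5715.
Competitive q* = 108.4615, so Δq = 41.3186; wedge = 132.2857 − 78.5715 = 53.7142.
Deadweight loss = ½ × 41.3186 × 53.7142 = $1109.70 thousand.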